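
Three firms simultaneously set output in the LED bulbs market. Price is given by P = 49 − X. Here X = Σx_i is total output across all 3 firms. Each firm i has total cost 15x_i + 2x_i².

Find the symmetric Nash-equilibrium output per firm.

A representative firm's profit is π_i = x_i(49 − X) − 15x_i − 2x_i², with X = x_i + Σ_{j≠i} x_j.
First-order condition: 34 − 6x_i − Σ_{j≠i} x_j = 0.
Imposing symmetry (x_j = x for all j) turns Σ_{j≠i} x_j into 2x, so 34 = 8x and x = 4.25.

4.25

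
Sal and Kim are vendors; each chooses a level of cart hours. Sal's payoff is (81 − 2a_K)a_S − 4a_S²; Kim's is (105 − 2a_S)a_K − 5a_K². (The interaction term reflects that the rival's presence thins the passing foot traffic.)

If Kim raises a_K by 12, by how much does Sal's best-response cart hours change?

-3

Expanding Sal's payoff: 81a_S − 2a_Ka_S − 4a_S².
∂π/∂a_S = 81 − 2a_K − 8a_S = 0, so a_S = 10.125 − 0.25a_K.
The reaction-function slope is −0.25, so a 12-unit rise in a_K moves a_S by −0.25 × 12 = −3. Sal's best response falls — the actions are strategic substitutes.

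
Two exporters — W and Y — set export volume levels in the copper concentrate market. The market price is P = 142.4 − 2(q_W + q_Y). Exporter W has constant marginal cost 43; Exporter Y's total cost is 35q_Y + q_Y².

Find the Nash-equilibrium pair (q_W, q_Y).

Exporter W's profit: π = q_W(142.4 − 2(q_W + q_Y)) − 43q_W.
∂π/∂q_W = 99.4 − 4q_W − 2q_Y = 0, so q_W = 24.85 − 0.5q_Y.
For Y: ∂π/∂q_Y = 107.4 − 6q_Y − 2q_W = 0 ⇒ q_Y = 17.9 − (1/3)q_W.
Plugging q_Y into W's best response: q_W = 24.85 − 0.5(17.9 − (1/3)q_W) ⇒ (5/6)q_W = 15.9, so q_W = 19.08.
Then q_Y = 17.9 − (1/3)·19.08 = 11.54.

19.08, 11.54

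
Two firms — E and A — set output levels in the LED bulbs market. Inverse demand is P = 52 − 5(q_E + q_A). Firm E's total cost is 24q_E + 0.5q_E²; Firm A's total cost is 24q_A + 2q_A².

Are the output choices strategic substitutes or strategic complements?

strategic substitutes

Firm E's profit: π = q_E(52 − 5(q_E + q_A)) − 24q_E − 0.5q_E².
∂π/∂q_E = 28 − 11q_E − 5q_A = 0, so q_E = 28/11 − (5/11)q_A.
The best-response slope dq_E/dq_A = −5/11 < 0: the reaction function is downward-sloping, so the choices are strategic substitutes.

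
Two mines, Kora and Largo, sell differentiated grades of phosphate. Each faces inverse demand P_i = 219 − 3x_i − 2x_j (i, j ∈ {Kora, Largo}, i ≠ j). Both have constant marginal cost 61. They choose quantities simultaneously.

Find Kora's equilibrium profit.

1170.1875

Mine Kora's profit: π = x_{Kora}(219 − 3x_{Kora} − 2x_{Largo}) − 61x_{Kora}.
∂π/∂x_{Kora} = 158 − 6x_{Kora} − 2x_{Largo} = 0 ⇒ x_{Kora} = 79/3 − (1/3)x_{Largo}.
The game is symmetric, so in equilibrium x_{Largo} = x_{Kora}: the reaction function gives (4/3)x_{Kora} = 79/3, hence x_{Kora} = 19.75.
P_{Kora} = 219 − 3·19.75 − 2·19.75 = 120.25.
Profit = (120.25 − 61)·19.75 = 1170.1875.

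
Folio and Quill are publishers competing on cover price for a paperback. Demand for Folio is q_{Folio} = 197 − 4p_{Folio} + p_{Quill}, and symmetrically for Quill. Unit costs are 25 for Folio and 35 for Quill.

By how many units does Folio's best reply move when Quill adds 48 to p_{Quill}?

Folio's profit: π = (p_{Folio} − 25)(197 − 4p_{Folio} + p_{Quill}).
∂π/∂p_{Folio} = 297 − 8p_{Folio} + p_{Quill} = 0 ⇒ p_{Folio} = 37.125 + 0.125p_{Quill}.
The reaction-function slope is 0.125, so a 48-unit rise in p_{Quill} moves p_{Folio} by 0.125 × 48 = 6. Folio's best response rises — the actions are strategic complements.

6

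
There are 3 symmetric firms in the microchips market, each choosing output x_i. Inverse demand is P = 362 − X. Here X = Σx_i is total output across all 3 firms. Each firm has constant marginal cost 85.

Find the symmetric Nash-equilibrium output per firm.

69.25

A representative firm's profit is π_i = x_i(362 − X) − 85x_i, with X = x_i + Σ_{j≠i} x_j.
First-order condition: 277 − 2x_i − Σ_{j≠i} x_j = 0.
In a symmetric equilibrium every firm chooses the same x, so Σ_{j≠i} x_j = 2x. The condition becomes 277 − 4x = 0, giving x = 277/4 = 69.25.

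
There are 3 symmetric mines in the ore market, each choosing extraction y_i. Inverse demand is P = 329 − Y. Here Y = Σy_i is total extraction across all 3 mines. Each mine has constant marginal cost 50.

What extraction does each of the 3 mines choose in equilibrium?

69.75

A representative mine's profit is π_i = y_i(329 − Y) − 50y_i, with Y = y_i + Σ_{j≠i} y_j.
First-order condition: 279 − 2y_i − Σ_{j≠i} y_j = 0.
In a symmetric equilibrium every mine chooses the same y, so Σ_{j≠i} y_j = 2y. The condition becomes 279 − 4y = 0, giving y = 279/4 = 69.75.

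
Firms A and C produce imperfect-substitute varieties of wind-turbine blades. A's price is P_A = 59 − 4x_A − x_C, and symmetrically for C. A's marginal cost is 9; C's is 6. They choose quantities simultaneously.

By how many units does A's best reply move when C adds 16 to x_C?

Firm A's profit: π = x_A(59 − 4x_A − x_C) − 9x_A.
∂π/∂x_A = 50 − 8x_A − x_C = 0 ⇒ x_A = 6.25 − 0.125x_C.
The reaction-function slope is −0.125, so a 16-unit rise in x_C moves x_A by −0.125 × 16 = −2. A's best response falls — the actions are strategic substitutes.

-2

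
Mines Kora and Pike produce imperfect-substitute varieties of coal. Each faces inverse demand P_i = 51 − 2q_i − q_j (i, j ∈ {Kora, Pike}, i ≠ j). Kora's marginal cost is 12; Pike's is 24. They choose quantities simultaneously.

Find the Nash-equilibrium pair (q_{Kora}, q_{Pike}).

Mine Kora's profit: π = q_{Kora}(51 − 2q_{Kora} − q_{Pike}) − 12q_{Kora}.
∂π/∂q_{Kora} = 39 − 4q_{Kora} − q_{Pike} = 0 ⇒ q_{Kora} = 9.75 − 0.25q_{Pike}.
Similarly q_{Pike} = 6.75 − 0.25q_{Kora}.
Plugging q_{Pike} into Kora's best response: q_{Kora} = 9.75 − 0.25(6.75 − 0.25q_{Kora}) ⇒ 0.9375q_{Kora} = 8.0625, so q_{Kora} = 8.6.
Then q_{Pike} = 6.75 − 0.25·8.6 = 4.6.

8.6, 4.6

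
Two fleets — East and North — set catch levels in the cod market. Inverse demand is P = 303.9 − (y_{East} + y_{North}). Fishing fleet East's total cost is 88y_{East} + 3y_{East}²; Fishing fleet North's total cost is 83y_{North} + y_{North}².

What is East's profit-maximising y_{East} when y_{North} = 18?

24.7375

Fishing fleet East's profit: π = y_{East}(303.9 − (y_{East} + y_{North})) − 88y_{East} − 3y_{East}².
∂π/∂y_{East} = 215.9 − 8y_{East} − y_{North} = 0, so y_{East} = 26.9875 − 0.125y_{North}.
At y_{North} = 18: y_{East} = 26.9875 − 0.125·18 = 24.7375.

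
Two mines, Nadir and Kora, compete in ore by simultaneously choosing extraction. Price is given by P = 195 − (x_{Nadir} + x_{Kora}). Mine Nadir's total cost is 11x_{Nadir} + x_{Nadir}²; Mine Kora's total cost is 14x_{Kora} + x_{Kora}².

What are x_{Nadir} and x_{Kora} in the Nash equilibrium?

Mine Nadir's profit: π = x_{Nadir}(195 − (x_{Nadir} + x_{Kora})) − 11x_{Nadir} − x_{Nadir}².
∂π/∂x_{Nadir} = 184 − 4x_{Nadir} − x_{Kora} = 0, so x_{Nadir} = 46 − 0.25x_{Kora}.
By the same steps for Kora: x_{Kora} = 45.25 − 0.25x_{Nadir}.
Solving the two reaction functions simultaneously: (1 − (−0.25)(−0.25))x_{Nadir} = 46 − 0.25·45.25, so 0.9375x_{Nadir} = 34.6875 and x_{Nadir} = 37.
Then x_{Kora} = 45.25 − 0.25·37 = 36.

37, 36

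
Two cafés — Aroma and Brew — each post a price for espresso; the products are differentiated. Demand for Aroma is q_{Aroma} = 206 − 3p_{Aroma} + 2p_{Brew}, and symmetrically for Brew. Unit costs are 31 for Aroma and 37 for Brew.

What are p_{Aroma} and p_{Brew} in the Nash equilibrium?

Aroma's profit: π = (p_{Aroma} − 31)(206 − 3p_{Aroma} + 2p_{Brew}).
∂π/∂p_{Aroma} = 299 − 6p_{Aroma} + 2p_{Brew} = 0 ⇒ p_{Aroma} = 299/6 + (1/3)p_{Brew}.
Similarly p_{Brew} = 317/6 + (1/3)p_{Aroma}.
Substituting the second reaction function into the first: p_{Aroma} = 299/6 + (1/3)(317/6 + (1/3)p_{Aroma}), which gives (8/9)p_{Aroma} = 607/9 ⇒ p_{Aroma} = 75.875.
Then p_{Brew} = 317/6 + (1/3)·75.875 = 78.125.

75.875, 78.125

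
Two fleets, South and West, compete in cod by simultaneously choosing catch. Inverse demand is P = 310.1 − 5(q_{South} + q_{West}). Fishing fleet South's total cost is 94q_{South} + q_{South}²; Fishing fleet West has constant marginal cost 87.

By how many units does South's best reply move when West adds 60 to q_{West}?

Fishing fleet South's profit: π = q_{South}(310.1 − 5(q_{South} + q_{West})) − 94q_{South} − q_{South}².
∂π/∂q_{South} = 216.1 − 12q_{South} − 5q_{West} = 0, so q_{South} = 2161/120 − (5/12)q_{West}.
The reaction-function slope is −5/12, so a 60-unit rise in q_{West} moves q_{South} by −5/12 × 60 = −25. South's best response falls — the actions are strategic substitutes.

-25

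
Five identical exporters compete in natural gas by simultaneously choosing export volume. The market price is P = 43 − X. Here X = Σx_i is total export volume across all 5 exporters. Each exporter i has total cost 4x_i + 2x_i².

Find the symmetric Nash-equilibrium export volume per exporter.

A representative exporter's profit is π_i = x_i(43 − X) − 4x_i − 2x_i², with X = x_i + Σ_{j≠i} x_j.
First-order condition: 39 − 6x_i − Σ_{j≠i} x_j = 0.
Imposing symmetry (x_j = x for all j) turns Σ_{j≠i} x_j into 4x, so 39 = 10x and x = 3.9.

3.9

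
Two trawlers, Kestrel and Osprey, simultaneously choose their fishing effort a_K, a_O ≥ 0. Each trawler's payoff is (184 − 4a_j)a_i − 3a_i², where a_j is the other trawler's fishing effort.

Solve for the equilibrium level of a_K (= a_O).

Kestrel's payoff is (184 − 4a_O)a_K − 3a_K².
∂π/∂a_K = 184 − 4a_O − 6a_K = 0, so a_K = 92/3 − (2/3)a_O.
Setting a_K = a_O in the reaction function: a_K = 92/3 − (2/3)a_K, so a_K = (92/3) / (5/3) = 18.4.

18.4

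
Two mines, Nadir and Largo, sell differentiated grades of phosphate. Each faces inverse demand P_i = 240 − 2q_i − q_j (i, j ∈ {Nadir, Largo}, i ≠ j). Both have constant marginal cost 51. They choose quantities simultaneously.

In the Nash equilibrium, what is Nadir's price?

126.6

Mine Nadir's profit: π = q_{Nadir}(240 − 2q_{Nadir} − q_{Largo}) − 51q_{Nadir}.
∂π/∂q_{Nadir} = 189 − 4q_{Nadir} − q_{Largo} = 0 ⇒ q_{Nadir} = 47.25 − 0.25q_{Largo}.
By symmetry q_{Largo} = q_{Nadir}; substituting into the reaction function, 1.25q_{Nadir} = 47.25 and q_{Nadir} = 37.8.
P_{Nadir} = 240 − 2·37.8 − 37.8 = 126.6.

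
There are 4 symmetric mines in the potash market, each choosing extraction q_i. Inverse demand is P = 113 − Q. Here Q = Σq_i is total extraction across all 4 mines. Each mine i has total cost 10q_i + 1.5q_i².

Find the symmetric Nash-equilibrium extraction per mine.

A representative mine's profit is π_i = q_i(113 − Q) − 10q_i − 1.5q_i², with Q = q_i + Σ_{j≠i} q_j.
First-order condition: 103 − 5q_i − Σ_{j≠i} q_j = 0.
With identical mines, set every q_j = q: then 103 − 5q − 3q = 0, i.e. q = 103/8 = 12.875.

12.875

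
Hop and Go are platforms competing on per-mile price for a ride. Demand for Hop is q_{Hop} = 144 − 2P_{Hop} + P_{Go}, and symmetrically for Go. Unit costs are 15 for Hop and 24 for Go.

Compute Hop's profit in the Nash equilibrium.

3907.28

Hop's profit: π = (P_{Hop} − 15)(144 − 2P_{Hop} + P_{Go}).
∂π/∂P_{Hop} = 174 − 4P_{Hop} + P_{Go} = 0 ⇒ P_{Hop} = 43.5 + 0.25P_{Go}.
Similarly P_{Go} = 48 + 0.25P_{Hop}.
Plugging P_{Go} into Hop's best response: P_{Hop} = 43.5 + 0.25(48 + 0.25P_{Hop}) ⇒ 0.9375P_{Hop} = 55.5, so P_{Hop} = 59.2.
Then P_{Go} = 48 + 0.25·59.2 = 62.8.
q_{Hop} = 144 − 2·59.2 + 62.8 = 88.4.
Profit = (59.2 − 15)·88.4 = 3907.28.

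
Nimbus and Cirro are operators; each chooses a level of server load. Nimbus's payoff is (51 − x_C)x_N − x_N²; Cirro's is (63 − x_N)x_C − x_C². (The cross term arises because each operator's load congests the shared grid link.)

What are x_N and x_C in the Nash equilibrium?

Expanding Nimbus's payoff: 51x_N − x_Cx_N − x_N².
∂π/∂x_N = 51 − x_C − 2x_N = 0, so x_N = 25.5 − 0.5x_C.
Likewise for Cirro: x_C = 31.5 − 0.5x_N.
Solving the two reaction functions simultaneously: (1 − (−0.5)(−0.5))x_N = 25.5 − 0.5·31.5, so 0.75x_N = 9.75 and x_N = 13.
Then x_C = 31.5 − 0.5·13 = 25.

13, 25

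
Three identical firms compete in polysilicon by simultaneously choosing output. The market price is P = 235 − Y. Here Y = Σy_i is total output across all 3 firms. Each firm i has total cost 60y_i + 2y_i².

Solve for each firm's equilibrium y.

21.875

A representative firm's profit is π_i = y_i(235 − Y) − 60y_i − 2y_i², with Y = y_i + Σ_{j≠i} y_j.
First-order condition: 175 − 6y_i − Σ_{j≠i} y_j = 0.
In a symmetric equilibrium every firm chooses the same y, so Σ_{j≠i} y_j = 2y. The condition becomes 175 − 8y = 0, giving y = 175/8 = 21.875.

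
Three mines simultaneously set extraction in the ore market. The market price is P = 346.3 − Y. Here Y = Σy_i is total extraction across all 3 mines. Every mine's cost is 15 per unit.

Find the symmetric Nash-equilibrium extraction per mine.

A representative mine's profit is π_i = y_i(346.3 − Y) − 15y_i, with Y = y_i + Σ_{j≠i} y_j.
First-order condition: 331.3 − 2y_i − Σ_{j≠i} y_j = 0.
With identical mines, set every y_j = y: then 331.3 − 2y − 2y = 0, i.e. y = 331.3/4 = 82.825.

82.825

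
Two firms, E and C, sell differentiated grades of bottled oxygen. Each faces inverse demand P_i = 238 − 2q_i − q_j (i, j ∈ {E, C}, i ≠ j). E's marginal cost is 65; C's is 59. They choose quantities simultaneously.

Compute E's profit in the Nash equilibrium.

2339.28

Firm E's profit: π = q_E(238 − 2q_E − q_C) − 65q_E.
∂π/∂q_E = 173 − 4q_E − q_C = 0 ⇒ q_E = 43.25 − 0.25q_C.
Similarly q_C = 44.75 − 0.25q_E.
Solving the two reaction functions simultaneously: (1 − (−0.25)(−0.25))q_E = 43.25 − 0.25·44.75, so 0.9375q_E = 32.0625 and q_E = 34.2.
Then q_C = 44.75 − 0.25·34.2 = 36.2.
P_E = 238 − 2·34.2 − 36.2 = 133.4.
Profit = (133.4 − 65)·34.2 = 2339.28.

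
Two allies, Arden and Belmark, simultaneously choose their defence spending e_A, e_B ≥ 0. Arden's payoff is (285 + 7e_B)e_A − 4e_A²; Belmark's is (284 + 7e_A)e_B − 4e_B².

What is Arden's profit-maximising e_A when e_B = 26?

58.375

Expanding Arden's payoff: 285e_A + 7e_Be_A − 4e_A².
∂π/∂e_A = 285 + 7e_B − 8e_A = 0, so e_A = 35.625 + 0.875e_B.
At e_B = 26: e_A = 35.625 + 0.875·26 = 58.375.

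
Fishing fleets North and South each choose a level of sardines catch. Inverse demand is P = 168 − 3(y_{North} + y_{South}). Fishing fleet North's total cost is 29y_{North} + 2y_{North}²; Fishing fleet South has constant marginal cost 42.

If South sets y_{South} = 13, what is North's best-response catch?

Fishing fleet North's profit: π = y_{North}(168 − 3(y_{North} + y_{South})) − 29y_{North} − 2y_{North}².
∂π/∂y_{North} = 139 − 10y_{North} − 3y_{South} = 0, so y_{North} = 13.9 − 0.3y_{South}.
At y_{South} = 13: y_{North} = 13.9 − 0.3·13 = 10.

10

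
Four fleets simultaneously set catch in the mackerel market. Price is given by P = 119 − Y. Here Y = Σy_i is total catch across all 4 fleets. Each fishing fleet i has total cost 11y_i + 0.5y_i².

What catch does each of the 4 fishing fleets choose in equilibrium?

18

A representative fishing fleet's profit is π_i = y_i(119 − Y) − 11y_i − 0.5y_i², with Y = y_i + Σ_{j≠i} y_j.
First-order condition: 108 − 3y_i − Σ_{j≠i} y_j = 0.
Imposing symmetry (y_j = y for all j) turns Σ_{j≠i} y_j into 3y, so 108 = 6y and y = 18.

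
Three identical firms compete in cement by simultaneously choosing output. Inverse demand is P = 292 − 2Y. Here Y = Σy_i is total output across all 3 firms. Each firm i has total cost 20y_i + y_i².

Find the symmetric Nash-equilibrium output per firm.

27.2

A representative firm's profit is π_i = y_i(292 − 2Y) − 20y_i − y_i², with Y = y_i + Σ_{j≠i} y_j.
First-order condition: 272 − 6y_i − 2Σ_{j≠i} y_j = 0.
In a symmetric equilibrium every firm chooses the same y, so Σ_{j≠i} y_j = 2y. The condition becomes 272 − 10y = 0, giving y = 272/10 = 27.2.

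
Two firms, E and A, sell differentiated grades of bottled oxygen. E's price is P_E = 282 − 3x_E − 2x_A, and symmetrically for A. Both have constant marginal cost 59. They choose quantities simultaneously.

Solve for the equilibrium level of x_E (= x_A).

27.875

Firm E's profit: π = x_E(282 − 3x_E − 2x_A) − 59x_E.
∂π/∂x_E = 223 − 6x_E − 2x_A = 0 ⇒ x_E = 223/6 − (1/3)x_A.
Setting x_E = x_A in the reaction function: x_E = 223/6 − (1/3)x_E, so x_E = (223/6) / (4/3) = 27.875.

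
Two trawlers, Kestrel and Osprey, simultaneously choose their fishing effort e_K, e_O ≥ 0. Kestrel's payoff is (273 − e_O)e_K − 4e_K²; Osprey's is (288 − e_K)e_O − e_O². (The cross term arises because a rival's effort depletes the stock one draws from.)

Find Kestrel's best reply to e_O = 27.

30.75

Expanding Kestrel's payoff: 273e_K − e_Oe_K − 4e_K².
∂π/∂e_K = 273 − e_O − 8e_K = 0, so e_K = 34.125 − 0.125e_O.
At e_O = 27: e_K = 34.125 − 0.125·27 = 30.75.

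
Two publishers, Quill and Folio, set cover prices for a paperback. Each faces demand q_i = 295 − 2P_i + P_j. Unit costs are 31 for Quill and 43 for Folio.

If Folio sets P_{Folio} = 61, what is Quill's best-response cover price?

104.5

Quill's profit: π = (P_{Quill} − 31)(295 − 2P_{Quill} + P_{Folio}).
∂π/∂P_{Quill} = 357 − 4P_{Quill} + P_{Folio} = 0 ⇒ P_{Quill} = 89.25 + 0.25P_{Folio}.
At P_{Folio} = 61: P_{Quill} = 89.25 + 0.25·61 = 104.5.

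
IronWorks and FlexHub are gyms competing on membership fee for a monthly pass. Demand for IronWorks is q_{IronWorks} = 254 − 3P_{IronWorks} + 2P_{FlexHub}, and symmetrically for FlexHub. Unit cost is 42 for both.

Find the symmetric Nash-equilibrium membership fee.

IronWorks's profit: π = (P_{IronWorks} − 42)(254 − 3P_{IronWorks} + 2P_{FlexHub}).
∂π/∂P_{IronWorks} = 380 − 6P_{IronWorks} + 2P_{FlexHub} = 0 ⇒ P_{IronWorks} = 190/3 + (1/3)P_{FlexHub}.
The game is symmetric, so in equilibrium P_{FlexHub} = P_{IronWorks}: the reaction function gives (2/3)P_{IronWorks} = 190/3, hence P_{IronWorks} = 95.

95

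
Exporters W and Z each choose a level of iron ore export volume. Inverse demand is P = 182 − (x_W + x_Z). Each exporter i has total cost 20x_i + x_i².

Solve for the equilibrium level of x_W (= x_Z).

32.4

Exporter W's profit: π = x_W(182 − (x_W + x_Z)) − 20x_W − x_W².
∂π/∂x_W = 162 − 4x_W − x_Z = 0, so x_W = 40.5 − 0.25x_Z.
The game is symmetric, so in equilibrium x_Z = x_W: the reaction function gives 1.25x_W = 40.5, hence x_W = 32.4.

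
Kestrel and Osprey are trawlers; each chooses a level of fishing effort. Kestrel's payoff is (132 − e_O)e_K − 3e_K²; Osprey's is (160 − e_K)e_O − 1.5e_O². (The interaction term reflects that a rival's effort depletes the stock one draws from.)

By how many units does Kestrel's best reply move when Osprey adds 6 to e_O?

-1

Expanding Kestrel's payoff: 132e_K − e_Oe_K − 3e_K².
∂π/∂e_K = 132 − e_O − 6e_K = 0, so e_K = 22 − (1/6)e_O.
The reaction-function slope is −1/6, so a 6-unit rise in e_O moves e_K by −1/6 × 6 = −1. Kestrel's best response falls — the actions are strategic substitutes.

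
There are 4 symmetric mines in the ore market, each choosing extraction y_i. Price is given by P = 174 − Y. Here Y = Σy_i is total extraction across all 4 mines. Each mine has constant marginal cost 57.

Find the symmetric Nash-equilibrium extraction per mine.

23.4

A representative mine's profit is π_i = y_i(174 − Y) − 57y_i, with Y = y_i + Σ_{j≠i} y_j.
First-order condition: 117 − 2y_i − Σ_{j≠i} y_j = 0.
In a symmetric equilibrium every mine chooses the same y, so Σ_{j≠i} y_j = 3y. The condition becomes 117 − 5y = 0, giving y = 117/5 = 23.4.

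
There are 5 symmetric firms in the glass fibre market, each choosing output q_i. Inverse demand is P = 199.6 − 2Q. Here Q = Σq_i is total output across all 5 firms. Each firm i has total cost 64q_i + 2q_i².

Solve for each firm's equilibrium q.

A representative firm's profit is π_i = q_i(199.6 − 2Q) − 64q_i − 2q_i², with Q = q_i + Σ_{j≠i} q_j.
First-order condition: 135.6 − 8q_i − 2Σ_{j≠i} q_j = 0.
Imposing symmetry (q_j = q for all j) turns Σ_{j≠i} q_j into 4q, so 135.6 = 16q and q = 8.475.

8.475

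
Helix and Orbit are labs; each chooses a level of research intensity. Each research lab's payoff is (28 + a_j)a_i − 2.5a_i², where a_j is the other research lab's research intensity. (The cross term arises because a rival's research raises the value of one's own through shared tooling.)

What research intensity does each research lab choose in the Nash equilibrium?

7

Helix's payoff is (28 + a_O)a_H − 2.5a_H².
∂π/∂a_H = 28 + a_O − 5a_H = 0, so a_H = 5.6 + 0.2a_O.
By symmetry a_O = a_H; substituting into the reaction function, 0.8a_H = 5.6 and a_H = 7.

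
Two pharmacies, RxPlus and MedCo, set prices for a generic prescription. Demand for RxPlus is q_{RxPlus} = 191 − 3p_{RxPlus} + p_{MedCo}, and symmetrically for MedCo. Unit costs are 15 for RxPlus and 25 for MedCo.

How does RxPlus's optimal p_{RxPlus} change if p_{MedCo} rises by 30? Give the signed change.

RxPlus's profit: π = (p_{RxPlus} − 15)(191 − 3p_{RxPlus} + p_{MedCo}).
∂π/∂p_{RxPlus} = 236 − 6p_{RxPlus} + p_{MedCo} = 0 ⇒ p_{RxPlus} = 118/3 + (1/6)p_{MedCo}.
The reaction-function slope is 1/6, so a 30-unit rise in p_{MedCo} moves p_{RxPlus} by 1/6 × 30 = 5. RxPlus's best response rises — the actions are strategic complements.

5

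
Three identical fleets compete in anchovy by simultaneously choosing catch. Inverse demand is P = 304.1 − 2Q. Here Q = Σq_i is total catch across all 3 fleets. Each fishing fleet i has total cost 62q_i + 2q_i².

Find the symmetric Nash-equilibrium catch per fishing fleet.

A representative fishing fleet's profit is π_i = q_i(304.1 − 2Q) − 62q_i − 2q_i², with Q = q_i + Σ_{j≠i} q_j.
First-order condition: 242.1 − 8q_i − 2Σ_{j≠i} q_j = 0.
In a symmetric equilibrium every fishing fleet chooses the same q, so Σ_{j≠i} q_j = 2q. The condition becomes 242.1 − 12q = 0, giving q = 242.1/12 = 20.175.

20.175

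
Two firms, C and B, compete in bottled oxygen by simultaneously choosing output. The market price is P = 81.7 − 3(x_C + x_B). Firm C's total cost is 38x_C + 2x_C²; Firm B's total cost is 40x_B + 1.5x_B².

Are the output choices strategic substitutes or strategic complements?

strategic substitutes

Firm C's profit: π = x_C(81.7 − 3(x_C + x_B)) − 38x_C − 2x_C².
∂π/∂x_C = 43.7 − 10x_C − 3x_B = 0, so x_C = 4.37 − 0.3x_B.
The best-response slope dx_C/dx_B = −0.3 < 0: the reaction function is downward-sloping, so the choices are strategic substitutes.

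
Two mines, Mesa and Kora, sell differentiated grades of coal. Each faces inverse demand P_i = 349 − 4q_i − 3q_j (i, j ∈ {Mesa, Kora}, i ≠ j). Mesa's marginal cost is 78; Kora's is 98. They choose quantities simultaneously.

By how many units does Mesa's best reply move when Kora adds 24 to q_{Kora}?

-9

Mine Mesa's profit: π = q_{Mesa}(349 − 4q_{Mesa} − 3q_{Kora}) − 78q_{Mesa}.
∂π/∂q_{Mesa} = 271 − 8q_{Mesa} − 3q_{Kora} = 0 ⇒ q_{Mesa} = 33.875 − 0.375q_{Kora}.
The reaction-function slope is −0.375, so a 24-unit rise in q_{Kora} moves q_{Mesa} by −0.375 × 24 = −9. Mesa's best response falls — the actions are strategic substitutes.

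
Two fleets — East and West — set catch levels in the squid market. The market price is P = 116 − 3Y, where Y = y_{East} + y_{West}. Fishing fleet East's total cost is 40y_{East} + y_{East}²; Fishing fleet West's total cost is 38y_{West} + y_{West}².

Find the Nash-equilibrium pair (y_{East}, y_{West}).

6.8, 7.2

Fishing fleet East's profit: π = y_{East}(116 − 3(y_{East} + y_{West})) − 40y_{East} − y_{East}².
∂π/∂y_{East} = 76 − 8y_{East} − 3y_{West} = 0, so y_{East} = 9.5 − 0.375y_{West}.
By the same steps for West: y_{West} = 9.75 − 0.375y_{East}.
Plugging y_{West} into East's best response: y_{East} = 9.5 − 0.375(9.75 − 0.375y_{East}) ⇒ (55/64)y_{East} = 187/32, so y_{East} = 6.8.
Then y_{West} = 9.75 − 0.375·6.8 = 7.2.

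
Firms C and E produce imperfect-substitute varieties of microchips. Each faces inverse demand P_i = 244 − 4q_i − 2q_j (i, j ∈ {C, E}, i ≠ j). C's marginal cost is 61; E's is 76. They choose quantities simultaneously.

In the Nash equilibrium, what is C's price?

136.2

Firm C's profit: π = q_C(244 − 4q_C − 2q_E) − 61q_C.
∂π/∂q_C = 183 − 8q_C − 2q_E = 0 ⇒ q_C = 22.875 − 0.25q_E.
Similarly q_E = 21 − 0.25q_C.
Plugging q_E into C's best response: q_C = 22.875 − 0.25(21 − 0.25q_C) ⇒ 0.9375q_C = 17.625, so q_C = 18.8.
Then q_E = 21 − 0.25·18.8 = 16.3.
P_C = 244 − 4·18.8 − 2·16.3 = 136.2.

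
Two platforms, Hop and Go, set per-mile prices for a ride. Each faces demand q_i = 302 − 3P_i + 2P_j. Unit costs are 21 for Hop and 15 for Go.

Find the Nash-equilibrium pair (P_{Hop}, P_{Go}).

Hop's profit: π = (P_{Hop} − 21)(302 − 3P_{Hop} + 2P_{Go}).
∂π/∂P_{Hop} = 365 − 6P_{Hop} + 2P_{Go} = 0 ⇒ P_{Hop} = 365/6 + (1/3)P_{Go}.
Similarly P_{Go} = 347/6 + (1/3)P_{Hop}.
Solving the two reaction functions simultaneously: (1 − (1/3)(1/3))P_{Hop} = 365/6 + (1/3)·(347/6), so (8/9)P_{Hop} = 721/9 and P_{Hop} = 90.125.
Then P_{Go} = 347/6 + (1/3)·90.125 = 87.875.

90.125, 87.875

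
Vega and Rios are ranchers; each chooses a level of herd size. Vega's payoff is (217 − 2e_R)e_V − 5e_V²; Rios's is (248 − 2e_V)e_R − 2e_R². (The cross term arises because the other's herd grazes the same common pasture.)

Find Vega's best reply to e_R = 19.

Expanding Vega's payoff: 217e_V − 2e_Re_V − 5e_V².
∂π/∂e_V = 217 − 2e_R − 10e_V = 0, so e_V = 21.7 − 0.2e_R.
At e_R = 19: e_V = 21.7 − 0.2·19 = 17.9.

17.9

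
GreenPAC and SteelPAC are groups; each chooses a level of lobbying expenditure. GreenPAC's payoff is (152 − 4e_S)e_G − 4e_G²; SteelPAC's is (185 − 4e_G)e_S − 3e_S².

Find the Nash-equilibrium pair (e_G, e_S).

5.375, 27.25

Expanding GreenPAC's payoff: 152e_G − 4e_Se_G − 4e_G².
∂π/∂e_G = 152 − 4e_S − 8e_G = 0, so e_G = 19 − 0.5e_S.
Likewise for SteelPAC: e_S = 185/6 − (2/3)e_G.
Substituting the second reaction function into the first: e_G = 19 − 0.5(185/6 − (2/3)e_G), which gives (2/3)e_G = 43/12 ⇒ e_G = 5.375.
Then e_S = 185/6 − (2/3)·5.375 = 27.25.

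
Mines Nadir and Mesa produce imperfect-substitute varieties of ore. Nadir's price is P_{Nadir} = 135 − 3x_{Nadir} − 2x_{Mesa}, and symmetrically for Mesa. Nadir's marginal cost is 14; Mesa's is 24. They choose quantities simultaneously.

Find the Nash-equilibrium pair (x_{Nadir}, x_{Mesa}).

15.75, 13.25

Mine Nadir's profit: π = x_{Nadir}(135 − 3x_{Nadir} − 2x_{Mesa}) − 14x_{Nadir}.
∂π/∂x_{Nadir} = 121 − 6x_{Nadir} − 2x_{Mesa} = 0 ⇒ x_{Nadir} = 121/6 − (1/3)x_{Mesa}.
Similarly x_{Mesa} = 18.5 − (1/3)x_{Nadir}.
Solving the two reaction functions simultaneously: (1 − (−1/3)(−1/3))x_{Nadir} = 121/6 − (1/3)·18.5, so (8/9)x_{Nadir} = 14 and x_{Nadir} = 15.75.
Then x_{Mesa} = 18.5 − (1/3)·15.75 = 13.25.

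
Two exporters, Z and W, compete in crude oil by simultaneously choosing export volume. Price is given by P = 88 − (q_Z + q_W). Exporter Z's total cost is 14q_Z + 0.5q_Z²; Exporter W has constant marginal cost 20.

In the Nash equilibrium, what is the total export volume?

42

Exporter Z's profit: π = q_Z(88 − (q_Z + q_W)) − 14q_Z − 0.5q_Z².
∂π/∂q_Z = 74 − 3q_Z − q_W = 0, so q_Z = 74/3 − (1/3)q_W.
For W: ∂π/∂q_W = 68 − 2q_W − q_Z = 0 ⇒ q_W = 34 − 0.5q_Z.
Plugging q_W into Z's best response: q_Z = 74/3 − (1/3)(34 − 0.5q_Z) ⇒ (5/6)q_Z = 40/3, so q_Z = 16.
Then q_W = 34 − 0.5·16 = 26.
Total export volume: 16 + 26 = 42.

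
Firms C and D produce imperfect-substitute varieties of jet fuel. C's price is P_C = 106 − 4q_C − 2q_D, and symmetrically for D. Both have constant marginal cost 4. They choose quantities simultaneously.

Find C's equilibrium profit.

416.16

Firm C's profit: π = q_C(106 − 4q_C − 2q_D) − 4q_C.
∂π/∂q_C = 102 − 8q_C − 2q_D = 0 ⇒ q_C = 12.75 − 0.25q_D.
By symmetry q_D = q_C; substituting into the reaction function, 1.25q_C = 12.75 and q_C = 10.2.
P_C = 106 − 4·10.2 − 2·10.2 = 44.8.
Profit = (44.8 − 4)·10.2 = 416.16.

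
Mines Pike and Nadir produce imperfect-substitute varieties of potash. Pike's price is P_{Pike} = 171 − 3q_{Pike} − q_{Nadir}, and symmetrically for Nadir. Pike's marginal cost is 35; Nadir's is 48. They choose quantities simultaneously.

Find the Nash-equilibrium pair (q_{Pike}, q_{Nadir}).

Mine Pike's profit: π = q_{Pike}(171 − 3q_{Pike} − q_{Nadir}) − 35q_{Pike}.
∂π/∂q_{Pike} = 136 − 6q_{Pike} − q_{Nadir} = 0 ⇒ q_{Pike} = 68/3 − (1/6)q_{Nadir}.
Similarly q_{Nadir} = 20.5 − (1/6)q_{Pike}.
Substituting the second reaction function into the first: q_{Pike} = 68/3 − (1/6)(20.5 − (1/6)q_{Pike}), which gives (35/36)q_{Pike} = 19.25 ⇒ q_{Pike} = 19.8.
Then q_{Nadir} = 20.5 − (1/6)·19.8 = 17.2.

19.8, 17.2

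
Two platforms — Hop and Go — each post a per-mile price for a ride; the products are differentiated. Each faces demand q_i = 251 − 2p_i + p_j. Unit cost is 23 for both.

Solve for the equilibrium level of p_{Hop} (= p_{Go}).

Hop's profit: π = (p_{Hop} − 23)(251 − 2p_{Hop} + p_{Go}).
∂π/∂p_{Hop} = 297 − 4p_{Hop} + p_{Go} = 0 ⇒ p_{Hop} = 74.25 + 0.25p_{Go}.
Setting p_{Hop} = p_{Go} in the reaction function: p_{Hop} = 74.25 + 0.25p_{Hop}, so p_{Hop} = 74.25 / 0.75 = 99.

99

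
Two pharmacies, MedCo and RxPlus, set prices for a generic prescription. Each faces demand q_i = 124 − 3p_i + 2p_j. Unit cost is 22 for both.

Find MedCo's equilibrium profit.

1950.75

MedCo's profit: π = (p_{MedCo} − 22)(124 − 3p_{MedCo} + 2p_{RxPlus}).
∂π/∂p_{MedCo} = 190 − 6p_{MedCo} + 2p_{RxPlus} = 0 ⇒ p_{MedCo} = 95/3 + (1/3)p_{RxPlus}.
The game is symmetric, so in equilibrium p_{RxPlus} = p_{MedCo}: the reaction function gives (2/3)p_{MedCo} = 95/3, hence p_{MedCo} = 47.5.
q_{MedCo} = 124 − 3·47.5 + 2·47.5 = 76.5.
Profit = (47.5 − 22)·76.5 = 1950.75.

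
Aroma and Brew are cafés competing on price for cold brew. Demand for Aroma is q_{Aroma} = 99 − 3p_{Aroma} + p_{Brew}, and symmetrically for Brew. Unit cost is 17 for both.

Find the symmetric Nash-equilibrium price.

Aroma's profit: π = (p_{Aroma} − 17)(99 − 3p_{Aroma} + p_{Brew}).
∂π/∂p_{Aroma} = 150 − 6p_{Aroma} + p_{Brew} = 0 ⇒ p_{Aroma} = 25 + (1/6)p_{Brew}.
By symmetry p_{Brew} = p_{Aroma}; substituting into the reaction function, (5/6)p_{Aroma} = 25 and p_{Aroma} = 30.

30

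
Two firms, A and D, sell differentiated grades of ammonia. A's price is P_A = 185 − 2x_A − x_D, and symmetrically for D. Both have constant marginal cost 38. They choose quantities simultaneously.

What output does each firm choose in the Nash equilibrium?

Firm A's profit: π = x_A(185 − 2x_A − x_D) − 38x_A.
∂π/∂x_A = 147 − 4x_A − x_D = 0 ⇒ x_A = 36.75 − 0.25x_D.
The game is symmetric, so in equilibrium x_D = x_A: the reaction function gives 1.25x_A = 36.75, hence x_A = 29.4.

29.4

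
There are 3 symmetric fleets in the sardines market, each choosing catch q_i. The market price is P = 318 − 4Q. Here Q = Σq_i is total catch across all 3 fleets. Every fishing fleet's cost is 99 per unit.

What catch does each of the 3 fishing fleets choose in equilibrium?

A representative fishing fleet's profit is π_i = q_i(318 − 4Q) − 99q_i, with Q = q_i + Σ_{j≠i} q_j.
First-order condition: 219 − 8q_i − 4Σ_{j≠i} q_j = 0.
With identical fishing fleets, set every q_j = q: then 219 − 8q − 8q = 0, i.e. q = 219/16 = 13.6875.

13.6875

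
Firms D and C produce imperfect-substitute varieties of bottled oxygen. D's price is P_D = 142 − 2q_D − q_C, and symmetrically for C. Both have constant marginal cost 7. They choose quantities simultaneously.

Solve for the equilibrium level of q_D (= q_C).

27

Firm D's profit: π = q_D(142 − 2q_D − q_C) − 7q_D.
∂π/∂q_D = 135 − 4q_D − q_C = 0 ⇒ q_D = 33.75 − 0.25q_C.
Setting q_D = q_C in the reaction function: q_D = 33.75 − 0.25q_D, so q_D = 33.75 / 1.25 = 27.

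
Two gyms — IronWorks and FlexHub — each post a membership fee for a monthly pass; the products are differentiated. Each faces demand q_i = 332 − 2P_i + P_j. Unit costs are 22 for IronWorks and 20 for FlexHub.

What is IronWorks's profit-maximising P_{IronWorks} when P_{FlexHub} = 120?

124

IronWorks's profit: π = (P_{IronWorks} − 22)(332 − 2P_{IronWorks} + P_{FlexHub}).
∂π/∂P_{IronWorks} = 376 − 4P_{IronWorks} + P_{FlexHub} = 0 ⇒ P_{IronWorks} = 94 + 0.25P_{FlexHub}.
At P_{FlexHub} = 120: P_{IronWorks} = 94 + 0.25·120 = 124.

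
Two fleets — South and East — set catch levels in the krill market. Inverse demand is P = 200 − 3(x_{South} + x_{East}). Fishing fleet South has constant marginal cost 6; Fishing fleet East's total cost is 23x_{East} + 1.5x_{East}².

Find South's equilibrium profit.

2187

Fishing fleet South's profit: π = x_{South}(200 − 3(x_{South} + x_{East})) − 6x_{South}.
∂π/∂x_{South} = 194 − 6x_{South} − 3x_{East} = 0, so x_{South} = 97/3 − 0.5x_{East}.
For East: ∂π/∂x_{East} = 177 − 9x_{East} − 3x_{South} = 0 ⇒ x_{East} = 59/3 − (1/3)x_{South}.
Plugging x_{East} into South's best response: x_{South} = 97/3 − 0.5(59/3 − (1/3)x_{South}) ⇒ (5/6)x_{South} = 22.5, so x_{South} = 27.
Then x_{East} = 59/3 − (1/3)·27 = 32/3.
Price P = 200 − 3·(113/3) = 87.
South's profit: (87 − 6)·27 = 2187.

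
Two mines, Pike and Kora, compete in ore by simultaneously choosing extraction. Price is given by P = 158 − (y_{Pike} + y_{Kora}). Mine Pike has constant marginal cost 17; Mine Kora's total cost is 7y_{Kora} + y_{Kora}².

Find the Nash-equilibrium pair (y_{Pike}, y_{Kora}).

Mine Pike's profit: π = y_{Pike}(158 − (y_{Pike} + y_{Kora})) − 17y_{Pike}.
∂π/∂y_{Pike} = 141 − 2y_{Pike} − y_{Kora} = 0, so y_{Pike} = 70.5 − 0.5y_{Kora}.
For Kora: ∂π/∂y_{Kora} = 151 − 4y_{Kora} − y_{Pike} = 0 ⇒ y_{Kora} = 37.75 − 0.25y_{Pike}.
Plugging y_{Kora} into Pike's best response: y_{Pike} = 70.5 − 0.5(37.75 − 0.25y_{Pike}) ⇒ 0.875y_{Pike} = 51.625, so y_{Pike} = 59.
Then y_{Kora} = 37.75 − 0.25·59 = 23.

59, 23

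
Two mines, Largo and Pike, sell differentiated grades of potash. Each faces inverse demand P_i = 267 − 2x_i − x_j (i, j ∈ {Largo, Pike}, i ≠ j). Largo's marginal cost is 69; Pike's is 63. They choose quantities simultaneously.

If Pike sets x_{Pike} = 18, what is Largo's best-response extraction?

Mine Largo's profit: π = x_{Largo}(267 − 2x_{Largo} − x_{Pike}) − 69x_{Largo}.
∂π/∂x_{Largo} = 198 − 4x_{Largo} − x_{Pike} = 0 ⇒ x_{Largo} = 49.5 − 0.25x_{Pike}.
At x_{Pike} = 18: x_{Largo} = 49.5 − 0.25·18 = 45.

45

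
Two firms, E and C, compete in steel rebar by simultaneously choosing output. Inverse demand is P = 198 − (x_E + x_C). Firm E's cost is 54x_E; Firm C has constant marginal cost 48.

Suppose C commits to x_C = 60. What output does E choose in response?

Firm E's profit: π = x_E(198 − (x_E + x_C)) − 54x_E.
∂π/∂x_E = 144 − 2x_E − x_C = 0, so x_E = 72 − 0.5x_C.
At x_C = 60: x_E = 72 − 0.5·60 = 42.

42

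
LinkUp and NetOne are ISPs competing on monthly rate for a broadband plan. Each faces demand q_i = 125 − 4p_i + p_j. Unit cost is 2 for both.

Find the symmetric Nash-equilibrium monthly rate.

19

LinkUp's profit: π = (p_{LinkUp} − 2)(125 − 4p_{LinkUp} + p_{NetOne}).
∂π/∂p_{LinkUp} = 133 − 8p_{LinkUp} + p_{NetOne} = 0 ⇒ p_{LinkUp} = 16.625 + 0.125p_{NetOne}.
The game is symmetric, so in equilibrium p_{NetOne} = p_{LinkUp}: the reaction function gives 0.875p_{LinkUp} = 16.625, hence p_{LinkUp} = 19.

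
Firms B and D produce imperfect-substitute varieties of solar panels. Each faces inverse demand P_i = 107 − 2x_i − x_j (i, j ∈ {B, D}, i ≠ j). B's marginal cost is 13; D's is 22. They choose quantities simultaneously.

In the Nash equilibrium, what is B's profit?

Firm B's profit: π = x_B(107 − 2x_B − x_D) − 13x_B.
∂π/∂x_B = 94 − 4x_B − x_D = 0 ⇒ x_B = 23.5 − 0.25x_D.
Similarly x_D = 21.25 − 0.25x_B.
Solving the two reaction functions simultaneously: (1 − (−0.25)(−0.25))x_B = 23.5 − 0.25·21.25, so 0.9375x_B = 18.1875 and x_B = 19.4.
Then x_D = 21.25 − 0.25·19.4 = 16.4.
P_B = 107 − 2·19.4 − 16.4 = 51.8.
Profit = (51.8 − 13)·19.4 = 752.72.

752.72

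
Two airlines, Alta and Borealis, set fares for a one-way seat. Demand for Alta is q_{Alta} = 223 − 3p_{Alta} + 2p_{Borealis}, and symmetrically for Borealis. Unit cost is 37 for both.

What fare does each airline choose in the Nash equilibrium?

83.5

Alta's profit: π = (p_{Alta} − 37)(223 − 3p_{Alta} + 2p_{Borealis}).
∂π/∂p_{Alta} = 334 − 6p_{Alta} + 2p_{Borealis} = 0 ⇒ p_{Alta} = 167/3 + (1/3)p_{Borealis}.
By symmetry p_{Borealis} = p_{Alta}; substituting into the reaction function, (2/3)p_{Alta} = 167/3 and p_{Alta} = 83.5.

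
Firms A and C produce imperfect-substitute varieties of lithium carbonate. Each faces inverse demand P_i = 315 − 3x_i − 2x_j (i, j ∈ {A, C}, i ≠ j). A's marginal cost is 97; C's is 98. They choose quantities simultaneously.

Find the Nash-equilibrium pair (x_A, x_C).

27.3125, 27.0625

Firm A's profit: π = x_A(315 − 3x_A − 2x_C) − 97x_A.
∂π/∂x_A = 218 − 6x_A − 2x_C = 0 ⇒ x_A = 109/3 − (1/3)x_C.
Similarly x_C = 217/6 − (1/3)x_A.
Substituting the second reaction function into the first: x_A = 109/3 − (1/3)(217/6 − (1/3)x_A), which gives (8/9)x_A = 437/18 ⇒ x_A = 27.3125.
Then x_C = 217/6 − (1/3)·27.3125 = 27.0625.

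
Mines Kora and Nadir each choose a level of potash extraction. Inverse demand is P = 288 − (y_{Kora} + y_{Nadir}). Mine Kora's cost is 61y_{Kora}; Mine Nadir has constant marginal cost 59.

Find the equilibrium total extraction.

152

Mine Kora's profit: π = y_{Kora}(288 − (y_{Kora} + y_{Nadir})) − 61y_{Kora}.
∂π/∂y_{Kora} = 227 − 2y_{Kora} − y_{Nadir} = 0, so y_{Kora} = 113.5 − 0.5y_{Nadir}.
By the same steps for Nadir: y_{Nadir} = 114.5 − 0.5y_{Kora}.
Substituting the second reaction function into the first: y_{Kora} = 113.5 − 0.5(114.5 − 0.5y_{Kora}), which gives 0.75y_{Kora} = 56.25 ⇒ y_{Kora} = 75.
Then y_{Nadir} = 114.5 − 0.5·75 = 77.
Total extraction: 75 + 77 = 152.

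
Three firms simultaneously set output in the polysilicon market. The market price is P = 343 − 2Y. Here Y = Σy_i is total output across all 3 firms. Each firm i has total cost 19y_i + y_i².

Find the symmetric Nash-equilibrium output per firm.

A representative firm's profit is π_i = y_i(343 − 2Y) − 19y_i − y_i², with Y = y_i + Σ_{j≠i} y_j.
First-order condition: 324 − 6y_i − 2Σ_{j≠i} y_j = 0.
Imposing symmetry (y_j = y for all j) turns Σ_{j≠i} y_j into 2y, so 324 = 10y and y = 32.4.

32.4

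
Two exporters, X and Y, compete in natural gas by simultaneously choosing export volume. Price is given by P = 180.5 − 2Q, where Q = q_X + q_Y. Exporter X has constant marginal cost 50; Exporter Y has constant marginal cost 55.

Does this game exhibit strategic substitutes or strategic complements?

Exporter X's profit: π = q_X(180.5 − 2(q_X + q_Y)) − 50q_X.
∂π/∂q_X = 130.5 − 4q_X − 2q_Y = 0, so q_X = 32.625 − 0.5q_Y.
The best-response slope dq_X/dq_Y = −0.5 < 0: the reaction function is downward-sloping, so the choices are strategic substitutes.

strategic substitutes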